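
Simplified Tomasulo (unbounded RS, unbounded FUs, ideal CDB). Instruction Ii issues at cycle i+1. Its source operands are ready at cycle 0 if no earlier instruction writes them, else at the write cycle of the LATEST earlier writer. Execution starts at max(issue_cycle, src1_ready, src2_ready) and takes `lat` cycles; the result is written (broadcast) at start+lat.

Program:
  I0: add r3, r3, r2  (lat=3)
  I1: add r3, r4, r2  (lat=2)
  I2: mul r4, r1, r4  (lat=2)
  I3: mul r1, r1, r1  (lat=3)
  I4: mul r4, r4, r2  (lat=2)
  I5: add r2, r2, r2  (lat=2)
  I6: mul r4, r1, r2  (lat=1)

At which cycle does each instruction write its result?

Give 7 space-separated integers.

Answer: 4 4 5 7 7 8 9

Derivation:
I0 add r3: issue@1 deps=(None,None) exec_start@1 write@4
I1 add r3: issue@2 deps=(None,None) exec_start@2 write@4
I2 mul r4: issue@3 deps=(None,None) exec_start@3 write@5
I3 mul r1: issue@4 deps=(None,None) exec_start@4 write@7
I4 mul r4: issue@5 deps=(2,None) exec_start@5 write@7
I5 add r2: issue@6 deps=(None,None) exec_start@6 write@8
I6 mul r4: issue@7 deps=(3,5) exec_start@8 write@9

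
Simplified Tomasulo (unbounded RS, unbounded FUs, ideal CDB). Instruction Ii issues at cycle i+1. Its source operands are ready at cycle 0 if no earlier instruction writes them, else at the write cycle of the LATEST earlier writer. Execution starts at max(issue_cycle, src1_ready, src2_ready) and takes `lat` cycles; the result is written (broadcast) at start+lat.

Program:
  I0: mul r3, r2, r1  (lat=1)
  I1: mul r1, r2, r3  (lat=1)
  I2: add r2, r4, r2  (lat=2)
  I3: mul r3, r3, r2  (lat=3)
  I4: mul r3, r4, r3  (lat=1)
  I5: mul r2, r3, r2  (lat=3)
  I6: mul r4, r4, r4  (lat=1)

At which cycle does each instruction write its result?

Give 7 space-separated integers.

Answer: 2 3 5 8 9 12 8

Derivation:
I0 mul r3: issue@1 deps=(None,None) exec_start@1 write@2
I1 mul r1: issue@2 deps=(None,0) exec_start@2 write@3
I2 add r2: issue@3 deps=(None,None) exec_start@3 write@5
I3 mul r3: issue@4 deps=(0,2) exec_start@5 write@8
I4 mul r3: issue@5 deps=(None,3) exec_start@8 write@9
I5 mul r2: issue@6 deps=(4,2) exec_start@9 write@12
I6 mul r4: issue@7 deps=(None,None) exec_start@7 write@8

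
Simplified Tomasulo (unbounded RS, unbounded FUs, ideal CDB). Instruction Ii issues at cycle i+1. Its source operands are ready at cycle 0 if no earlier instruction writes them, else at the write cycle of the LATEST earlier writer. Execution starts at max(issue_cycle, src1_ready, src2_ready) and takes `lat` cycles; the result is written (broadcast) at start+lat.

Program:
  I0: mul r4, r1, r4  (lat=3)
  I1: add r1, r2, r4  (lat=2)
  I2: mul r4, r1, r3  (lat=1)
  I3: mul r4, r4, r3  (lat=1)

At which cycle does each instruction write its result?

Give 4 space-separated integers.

Answer: 4 6 7 8

Derivation:
I0 mul r4: issue@1 deps=(None,None) exec_start@1 write@4
I1 add r1: issue@2 deps=(None,0) exec_start@4 write@6
I2 mul r4: issue@3 deps=(1,None) exec_start@6 write@7
I3 mul r4: issue@4 deps=(2,None) exec_start@7 write@8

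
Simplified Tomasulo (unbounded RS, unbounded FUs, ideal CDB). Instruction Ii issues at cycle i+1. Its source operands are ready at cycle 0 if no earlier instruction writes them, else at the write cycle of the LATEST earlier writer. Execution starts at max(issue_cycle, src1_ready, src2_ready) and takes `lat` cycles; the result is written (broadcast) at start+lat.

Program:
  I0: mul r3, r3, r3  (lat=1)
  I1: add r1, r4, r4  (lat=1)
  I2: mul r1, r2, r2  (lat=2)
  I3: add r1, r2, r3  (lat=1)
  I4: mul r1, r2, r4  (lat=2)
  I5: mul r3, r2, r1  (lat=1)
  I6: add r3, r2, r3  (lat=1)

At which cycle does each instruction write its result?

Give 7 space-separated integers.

Answer: 2 3 5 5 7 8 9

Derivation:
I0 mul r3: issue@1 deps=(None,None) exec_start@1 write@2
I1 add r1: issue@2 deps=(None,None) exec_start@2 write@3
I2 mul r1: issue@3 deps=(None,None) exec_start@3 write@5
I3 add r1: issue@4 deps=(None,0) exec_start@4 write@5
I4 mul r1: issue@5 deps=(None,None) exec_start@5 write@7
I5 mul r3: issue@6 deps=(None,4) exec_start@7 write@8
I6 add r3: issue@7 deps=(None,5) exec_start@8 write@9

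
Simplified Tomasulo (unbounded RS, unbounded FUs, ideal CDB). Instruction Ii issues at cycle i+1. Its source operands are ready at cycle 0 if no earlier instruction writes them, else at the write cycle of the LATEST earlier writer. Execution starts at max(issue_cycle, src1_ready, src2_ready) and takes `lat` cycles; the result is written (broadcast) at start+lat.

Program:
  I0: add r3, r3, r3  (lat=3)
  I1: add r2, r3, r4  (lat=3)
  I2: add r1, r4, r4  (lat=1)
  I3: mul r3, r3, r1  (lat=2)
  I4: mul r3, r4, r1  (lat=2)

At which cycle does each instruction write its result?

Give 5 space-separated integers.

Answer: 4 7 4 6 7

Derivation:
I0 add r3: issue@1 deps=(None,None) exec_start@1 write@4
I1 add r2: issue@2 deps=(0,None) exec_start@4 write@7
I2 add r1: issue@3 deps=(None,None) exec_start@3 write@4
I3 mul r3: issue@4 deps=(0,2) exec_start@4 write@6
I4 mul r3: issue@5 deps=(None,2) exec_start@5 write@7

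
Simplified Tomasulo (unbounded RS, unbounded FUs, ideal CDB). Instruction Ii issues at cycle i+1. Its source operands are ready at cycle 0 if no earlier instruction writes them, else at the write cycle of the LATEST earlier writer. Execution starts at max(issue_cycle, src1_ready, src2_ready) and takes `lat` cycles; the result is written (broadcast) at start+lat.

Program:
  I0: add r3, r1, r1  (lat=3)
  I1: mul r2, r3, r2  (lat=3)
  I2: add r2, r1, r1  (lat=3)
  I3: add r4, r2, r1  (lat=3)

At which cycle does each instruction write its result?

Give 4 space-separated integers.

I0 add r3: issue@1 deps=(None,None) exec_start@1 write@4
I1 mul r2: issue@2 deps=(0,None) exec_start@4 write@7
I2 add r2: issue@3 deps=(None,None) exec_start@3 write@6
I3 add r4: issue@4 deps=(2,None) exec_start@6 write@9

Answer: 4 7 6 9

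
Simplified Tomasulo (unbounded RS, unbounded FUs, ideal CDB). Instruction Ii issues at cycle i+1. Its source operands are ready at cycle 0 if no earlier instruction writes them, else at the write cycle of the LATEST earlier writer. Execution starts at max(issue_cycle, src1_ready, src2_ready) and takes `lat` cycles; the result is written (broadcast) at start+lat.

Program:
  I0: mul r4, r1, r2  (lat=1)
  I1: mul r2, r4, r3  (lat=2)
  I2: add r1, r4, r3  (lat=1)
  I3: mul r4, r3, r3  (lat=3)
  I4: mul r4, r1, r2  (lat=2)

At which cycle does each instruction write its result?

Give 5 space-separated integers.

I0 mul r4: issue@1 deps=(None,None) exec_start@1 write@2
I1 mul r2: issue@2 deps=(0,None) exec_start@2 write@4
I2 add r1: issue@3 deps=(0,None) exec_start@3 write@4
I3 mul r4: issue@4 deps=(None,None) exec_start@4 write@7
I4 mul r4: issue@5 deps=(2,1) exec_start@5 write@7

Answer: 2 4 4 7 7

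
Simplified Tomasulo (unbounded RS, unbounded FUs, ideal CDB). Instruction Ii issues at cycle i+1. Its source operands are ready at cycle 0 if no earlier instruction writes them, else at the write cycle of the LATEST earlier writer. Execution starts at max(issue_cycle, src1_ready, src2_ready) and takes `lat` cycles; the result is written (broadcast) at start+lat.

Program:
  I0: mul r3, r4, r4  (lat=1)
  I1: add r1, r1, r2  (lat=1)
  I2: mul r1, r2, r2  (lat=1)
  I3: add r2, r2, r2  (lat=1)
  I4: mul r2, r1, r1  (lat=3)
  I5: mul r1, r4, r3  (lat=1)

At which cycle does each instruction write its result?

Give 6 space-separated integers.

Answer: 2 3 4 5 8 7

Derivation:
I0 mul r3: issue@1 deps=(None,None) exec_start@1 write@2
I1 add r1: issue@2 deps=(None,None) exec_start@2 write@3
I2 mul r1: issue@3 deps=(None,None) exec_start@3 write@4
I3 add r2: issue@4 deps=(None,None) exec_start@4 write@5
I4 mul r2: issue@5 deps=(2,2) exec_start@5 write@8
I5 mul r1: issue@6 deps=(None,0) exec_start@6 write@7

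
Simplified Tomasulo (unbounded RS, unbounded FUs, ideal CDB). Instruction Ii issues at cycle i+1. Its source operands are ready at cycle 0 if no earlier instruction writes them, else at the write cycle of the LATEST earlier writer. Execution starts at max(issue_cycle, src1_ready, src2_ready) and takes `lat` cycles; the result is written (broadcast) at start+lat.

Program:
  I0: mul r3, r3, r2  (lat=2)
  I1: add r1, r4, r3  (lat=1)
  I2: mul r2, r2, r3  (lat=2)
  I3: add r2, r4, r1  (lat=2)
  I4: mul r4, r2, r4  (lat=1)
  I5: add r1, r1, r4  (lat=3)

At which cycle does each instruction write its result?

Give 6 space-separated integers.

Answer: 3 4 5 6 7 10

Derivation:
I0 mul r3: issue@1 deps=(None,None) exec_start@1 write@3
I1 add r1: issue@2 deps=(None,0) exec_start@3 write@4
I2 mul r2: issue@3 deps=(None,0) exec_start@3 write@5
I3 add r2: issue@4 deps=(None,1) exec_start@4 write@6
I4 mul r4: issue@5 deps=(3,None) exec_start@6 write@7
I5 add r1: issue@6 deps=(1,4) exec_start@7 write@10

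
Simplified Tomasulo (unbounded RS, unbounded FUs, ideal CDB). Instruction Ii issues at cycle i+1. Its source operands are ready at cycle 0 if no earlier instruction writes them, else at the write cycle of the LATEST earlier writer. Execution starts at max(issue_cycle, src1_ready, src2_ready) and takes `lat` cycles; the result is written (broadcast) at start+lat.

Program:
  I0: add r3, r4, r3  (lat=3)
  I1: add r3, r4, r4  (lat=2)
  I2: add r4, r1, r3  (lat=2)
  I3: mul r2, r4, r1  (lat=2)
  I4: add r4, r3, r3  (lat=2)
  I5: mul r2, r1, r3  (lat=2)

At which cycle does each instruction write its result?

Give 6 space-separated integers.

I0 add r3: issue@1 deps=(None,None) exec_start@1 write@4
I1 add r3: issue@2 deps=(None,None) exec_start@2 write@4
I2 add r4: issue@3 deps=(None,1) exec_start@4 write@6
I3 mul r2: issue@4 deps=(2,None) exec_start@6 write@8
I4 add r4: issue@5 deps=(1,1) exec_start@5 write@7
I5 mul r2: issue@6 deps=(None,1) exec_start@6 write@8

Answer: 4 4 6 8 7 8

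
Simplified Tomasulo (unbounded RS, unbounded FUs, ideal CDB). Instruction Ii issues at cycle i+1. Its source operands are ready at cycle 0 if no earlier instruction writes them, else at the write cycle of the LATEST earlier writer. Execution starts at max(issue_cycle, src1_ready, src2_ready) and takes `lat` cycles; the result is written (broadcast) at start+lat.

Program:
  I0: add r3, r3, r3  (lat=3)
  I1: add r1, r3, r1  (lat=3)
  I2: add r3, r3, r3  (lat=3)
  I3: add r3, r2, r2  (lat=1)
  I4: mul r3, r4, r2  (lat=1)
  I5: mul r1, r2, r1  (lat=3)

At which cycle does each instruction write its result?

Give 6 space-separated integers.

I0 add r3: issue@1 deps=(None,None) exec_start@1 write@4
I1 add r1: issue@2 deps=(0,None) exec_start@4 write@7
I2 add r3: issue@3 deps=(0,0) exec_start@4 write@7
I3 add r3: issue@4 deps=(None,None) exec_start@4 write@5
I4 mul r3: issue@5 deps=(None,None) exec_start@5 write@6
I5 mul r1: issue@6 deps=(None,1) exec_start@7 write@10

Answer: 4 7 7 5 6 10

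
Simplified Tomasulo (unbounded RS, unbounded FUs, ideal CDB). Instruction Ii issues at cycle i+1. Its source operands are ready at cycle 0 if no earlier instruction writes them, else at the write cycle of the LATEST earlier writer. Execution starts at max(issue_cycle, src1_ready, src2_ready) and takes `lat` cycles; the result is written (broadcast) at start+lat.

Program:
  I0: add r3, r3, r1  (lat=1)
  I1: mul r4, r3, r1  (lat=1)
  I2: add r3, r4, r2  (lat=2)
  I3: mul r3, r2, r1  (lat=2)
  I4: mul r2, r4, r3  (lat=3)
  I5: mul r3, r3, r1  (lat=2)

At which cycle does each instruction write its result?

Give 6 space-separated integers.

I0 add r3: issue@1 deps=(None,None) exec_start@1 write@2
I1 mul r4: issue@2 deps=(0,None) exec_start@2 write@3
I2 add r3: issue@3 deps=(1,None) exec_start@3 write@5
I3 mul r3: issue@4 deps=(None,None) exec_start@4 write@6
I4 mul r2: issue@5 deps=(1,3) exec_start@6 write@9
I5 mul r3: issue@6 deps=(3,None) exec_start@6 write@8

Answer: 2 3 5 6 9 8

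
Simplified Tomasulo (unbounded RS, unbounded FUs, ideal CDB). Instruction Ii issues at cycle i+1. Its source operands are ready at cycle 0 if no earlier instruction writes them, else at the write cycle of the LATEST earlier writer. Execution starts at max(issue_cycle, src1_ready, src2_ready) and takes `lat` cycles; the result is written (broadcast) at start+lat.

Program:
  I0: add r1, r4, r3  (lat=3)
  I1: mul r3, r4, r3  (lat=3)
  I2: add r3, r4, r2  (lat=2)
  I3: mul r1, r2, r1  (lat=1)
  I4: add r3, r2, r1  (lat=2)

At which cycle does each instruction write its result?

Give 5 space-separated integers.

Answer: 4 5 5 5 7

Derivation:
I0 add r1: issue@1 deps=(None,None) exec_start@1 write@4
I1 mul r3: issue@2 deps=(None,None) exec_start@2 write@5
I2 add r3: issue@3 deps=(None,None) exec_start@3 write@5
I3 mul r1: issue@4 deps=(None,0) exec_start@4 write@5
I4 add r3: issue@5 deps=(None,3) exec_start@5 write@7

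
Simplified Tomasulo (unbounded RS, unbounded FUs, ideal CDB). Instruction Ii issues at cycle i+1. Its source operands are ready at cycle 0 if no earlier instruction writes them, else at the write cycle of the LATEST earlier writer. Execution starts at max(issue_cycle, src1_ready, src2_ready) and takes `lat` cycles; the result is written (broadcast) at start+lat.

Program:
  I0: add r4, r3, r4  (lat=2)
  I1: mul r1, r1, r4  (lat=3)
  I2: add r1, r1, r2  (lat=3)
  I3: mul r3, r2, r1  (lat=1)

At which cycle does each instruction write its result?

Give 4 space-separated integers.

I0 add r4: issue@1 deps=(None,None) exec_start@1 write@3
I1 mul r1: issue@2 deps=(None,0) exec_start@3 write@6
I2 add r1: issue@3 deps=(1,None) exec_start@6 write@9
I3 mul r3: issue@4 deps=(None,2) exec_start@9 write@10

Answer: 3 6 9 10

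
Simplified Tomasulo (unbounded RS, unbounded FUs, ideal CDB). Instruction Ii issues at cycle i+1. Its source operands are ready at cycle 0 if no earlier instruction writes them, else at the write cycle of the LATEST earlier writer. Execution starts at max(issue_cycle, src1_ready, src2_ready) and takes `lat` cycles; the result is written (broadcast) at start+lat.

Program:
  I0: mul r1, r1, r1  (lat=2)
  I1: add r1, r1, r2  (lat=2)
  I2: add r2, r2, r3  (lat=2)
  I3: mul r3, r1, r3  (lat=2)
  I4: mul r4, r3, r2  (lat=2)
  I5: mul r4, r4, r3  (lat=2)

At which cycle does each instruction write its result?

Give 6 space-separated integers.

I0 mul r1: issue@1 deps=(None,None) exec_start@1 write@3
I1 add r1: issue@2 deps=(0,None) exec_start@3 write@5
I2 add r2: issue@3 deps=(None,None) exec_start@3 write@5
I3 mul r3: issue@4 deps=(1,None) exec_start@5 write@7
I4 mul r4: issue@5 deps=(3,2) exec_start@7 write@9
I5 mul r4: issue@6 deps=(4,3) exec_start@9 write@11

Answer: 3 5 5 7 9 11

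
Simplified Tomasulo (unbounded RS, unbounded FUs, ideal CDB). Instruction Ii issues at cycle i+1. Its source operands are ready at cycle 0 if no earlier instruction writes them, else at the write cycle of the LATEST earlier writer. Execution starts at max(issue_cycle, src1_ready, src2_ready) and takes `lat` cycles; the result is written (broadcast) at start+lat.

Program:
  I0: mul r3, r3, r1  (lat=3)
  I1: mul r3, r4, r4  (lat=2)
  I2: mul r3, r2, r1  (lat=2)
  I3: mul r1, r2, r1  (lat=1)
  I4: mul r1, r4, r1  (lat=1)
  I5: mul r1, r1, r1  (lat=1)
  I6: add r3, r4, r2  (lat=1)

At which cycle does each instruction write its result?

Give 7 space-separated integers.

I0 mul r3: issue@1 deps=(None,None) exec_start@1 write@4
I1 mul r3: issue@2 deps=(None,None) exec_start@2 write@4
I2 mul r3: issue@3 deps=(None,None) exec_start@3 write@5
I3 mul r1: issue@4 deps=(None,None) exec_start@4 write@5
I4 mul r1: issue@5 deps=(None,3) exec_start@5 write@6
I5 mul r1: issue@6 deps=(4,4) exec_start@6 write@7
I6 add r3: issue@7 deps=(None,None) exec_start@7 write@8

Answer: 4 4 5 5 6 7 8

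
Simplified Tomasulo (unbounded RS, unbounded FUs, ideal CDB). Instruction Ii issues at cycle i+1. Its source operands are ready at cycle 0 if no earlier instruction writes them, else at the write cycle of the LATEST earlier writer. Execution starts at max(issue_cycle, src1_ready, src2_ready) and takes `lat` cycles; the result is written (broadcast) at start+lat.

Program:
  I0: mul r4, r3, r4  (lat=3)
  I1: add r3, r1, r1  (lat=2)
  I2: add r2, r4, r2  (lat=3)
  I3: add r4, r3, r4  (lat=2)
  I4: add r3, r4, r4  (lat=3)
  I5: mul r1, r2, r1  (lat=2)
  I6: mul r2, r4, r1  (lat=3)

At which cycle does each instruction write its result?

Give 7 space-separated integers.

Answer: 4 4 7 6 9 9 12

Derivation:
I0 mul r4: issue@1 deps=(None,None) exec_start@1 write@4
I1 add r3: issue@2 deps=(None,None) exec_start@2 write@4
I2 add r2: issue@3 deps=(0,None) exec_start@4 write@7
I3 add r4: issue@4 deps=(1,0) exec_start@4 write@6
I4 add r3: issue@5 deps=(3,3) exec_start@6 write@9
I5 mul r1: issue@6 deps=(2,None) exec_start@7 write@9
I6 mul r2: issue@7 deps=(3,5) exec_start@9 write@12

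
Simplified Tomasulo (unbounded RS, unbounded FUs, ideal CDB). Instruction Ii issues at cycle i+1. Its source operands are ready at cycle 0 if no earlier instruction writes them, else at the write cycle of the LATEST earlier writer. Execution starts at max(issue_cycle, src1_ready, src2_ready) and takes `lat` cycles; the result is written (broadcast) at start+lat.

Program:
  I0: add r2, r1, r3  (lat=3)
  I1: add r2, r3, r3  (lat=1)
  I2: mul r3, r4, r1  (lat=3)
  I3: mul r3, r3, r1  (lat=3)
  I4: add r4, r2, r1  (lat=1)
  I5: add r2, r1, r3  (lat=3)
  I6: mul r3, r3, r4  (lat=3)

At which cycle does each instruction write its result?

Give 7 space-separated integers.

Answer: 4 3 6 9 6 12 12

Derivation:
I0 add r2: issue@1 deps=(None,None) exec_start@1 write@4
I1 add r2: issue@2 deps=(None,None) exec_start@2 write@3
I2 mul r3: issue@3 deps=(None,None) exec_start@3 write@6
I3 mul r3: issue@4 deps=(2,None) exec_start@6 write@9
I4 add r4: issue@5 deps=(1,None) exec_start@5 write@6
I5 add r2: issue@6 deps=(None,3) exec_start@9 write@12
I6 mul r3: issue@7 deps=(3,4) exec_start@9 write@12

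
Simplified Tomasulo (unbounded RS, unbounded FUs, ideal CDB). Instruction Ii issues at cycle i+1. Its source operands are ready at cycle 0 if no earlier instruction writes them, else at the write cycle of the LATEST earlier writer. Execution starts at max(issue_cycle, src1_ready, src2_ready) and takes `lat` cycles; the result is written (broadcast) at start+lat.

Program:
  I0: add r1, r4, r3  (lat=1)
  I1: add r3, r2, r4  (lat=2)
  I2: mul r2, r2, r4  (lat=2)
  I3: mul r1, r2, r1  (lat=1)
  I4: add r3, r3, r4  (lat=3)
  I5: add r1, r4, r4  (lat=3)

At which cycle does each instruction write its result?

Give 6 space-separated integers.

I0 add r1: issue@1 deps=(None,None) exec_start@1 write@2
I1 add r3: issue@2 deps=(None,None) exec_start@2 write@4
I2 mul r2: issue@3 deps=(None,None) exec_start@3 write@5
I3 mul r1: issue@4 deps=(2,0) exec_start@5 write@6
I4 add r3: issue@5 deps=(1,None) exec_start@5 write@8
I5 add r1: issue@6 deps=(None,None) exec_start@6 write@9

Answer: 2 4 5 6 8 9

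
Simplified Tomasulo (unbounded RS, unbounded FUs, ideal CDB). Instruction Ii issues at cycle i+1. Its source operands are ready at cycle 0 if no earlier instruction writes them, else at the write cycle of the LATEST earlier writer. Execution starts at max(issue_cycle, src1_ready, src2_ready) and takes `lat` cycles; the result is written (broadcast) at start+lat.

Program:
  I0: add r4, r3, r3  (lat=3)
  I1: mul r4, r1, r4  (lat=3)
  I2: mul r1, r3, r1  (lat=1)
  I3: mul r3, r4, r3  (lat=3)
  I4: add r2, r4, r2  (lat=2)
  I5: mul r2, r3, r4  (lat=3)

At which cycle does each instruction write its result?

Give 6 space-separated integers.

I0 add r4: issue@1 deps=(None,None) exec_start@1 write@4
I1 mul r4: issue@2 deps=(None,0) exec_start@4 write@7
I2 mul r1: issue@3 deps=(None,None) exec_start@3 write@4
I3 mul r3: issue@4 deps=(1,None) exec_start@7 write@10
I4 add r2: issue@5 deps=(1,None) exec_start@7 write@9
I5 mul r2: issue@6 deps=(3,1) exec_start@10 write@13

Answer: 4 7 4 10 9 13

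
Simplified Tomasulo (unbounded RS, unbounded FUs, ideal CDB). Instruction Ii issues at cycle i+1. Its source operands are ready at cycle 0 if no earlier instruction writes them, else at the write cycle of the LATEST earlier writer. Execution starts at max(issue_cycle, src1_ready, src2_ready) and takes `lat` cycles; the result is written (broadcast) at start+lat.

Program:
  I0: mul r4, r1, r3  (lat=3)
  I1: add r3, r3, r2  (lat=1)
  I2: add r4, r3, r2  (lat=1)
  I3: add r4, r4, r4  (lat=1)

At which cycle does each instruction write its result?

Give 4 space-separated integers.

I0 mul r4: issue@1 deps=(None,None) exec_start@1 write@4
I1 add r3: issue@2 deps=(None,None) exec_start@2 write@3
I2 add r4: issue@3 deps=(1,None) exec_start@3 write@4
I3 add r4: issue@4 deps=(2,2) exec_start@4 write@5

Answer: 4 3 4 5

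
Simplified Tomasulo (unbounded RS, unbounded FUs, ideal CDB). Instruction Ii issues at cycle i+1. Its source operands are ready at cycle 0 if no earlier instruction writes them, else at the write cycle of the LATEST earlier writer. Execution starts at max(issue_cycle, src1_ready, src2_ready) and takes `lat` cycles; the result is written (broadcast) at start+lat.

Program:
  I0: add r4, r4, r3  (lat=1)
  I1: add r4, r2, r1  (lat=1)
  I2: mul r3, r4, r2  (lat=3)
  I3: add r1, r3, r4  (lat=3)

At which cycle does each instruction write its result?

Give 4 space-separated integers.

I0 add r4: issue@1 deps=(None,None) exec_start@1 write@2
I1 add r4: issue@2 deps=(None,None) exec_start@2 write@3
I2 mul r3: issue@3 deps=(1,None) exec_start@3 write@6
I3 add r1: issue@4 deps=(2,1) exec_start@6 write@9

Answer: 2 3 6 9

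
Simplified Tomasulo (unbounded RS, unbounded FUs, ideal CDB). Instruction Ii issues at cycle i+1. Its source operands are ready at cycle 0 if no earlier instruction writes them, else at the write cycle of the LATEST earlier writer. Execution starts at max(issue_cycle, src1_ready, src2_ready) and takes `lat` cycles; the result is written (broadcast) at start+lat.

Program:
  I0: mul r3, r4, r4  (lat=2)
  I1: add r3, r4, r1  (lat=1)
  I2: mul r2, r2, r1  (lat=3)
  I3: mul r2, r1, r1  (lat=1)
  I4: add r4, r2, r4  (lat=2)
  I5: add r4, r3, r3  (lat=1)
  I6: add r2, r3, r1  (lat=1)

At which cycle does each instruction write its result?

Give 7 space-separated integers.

Answer: 3 3 6 5 7 7 8

Derivation:
I0 mul r3: issue@1 deps=(None,None) exec_start@1 write@3
I1 add r3: issue@2 deps=(None,None) exec_start@2 write@3
I2 mul r2: issue@3 deps=(None,None) exec_start@3 write@6
I3 mul r2: issue@4 deps=(None,None) exec_start@4 write@5
I4 add r4: issue@5 deps=(3,None) exec_start@5 write@7
I5 add r4: issue@6 deps=(1,1) exec_start@6 write@7
I6 add r2: issue@7 deps=(1,None) exec_start@7 write@8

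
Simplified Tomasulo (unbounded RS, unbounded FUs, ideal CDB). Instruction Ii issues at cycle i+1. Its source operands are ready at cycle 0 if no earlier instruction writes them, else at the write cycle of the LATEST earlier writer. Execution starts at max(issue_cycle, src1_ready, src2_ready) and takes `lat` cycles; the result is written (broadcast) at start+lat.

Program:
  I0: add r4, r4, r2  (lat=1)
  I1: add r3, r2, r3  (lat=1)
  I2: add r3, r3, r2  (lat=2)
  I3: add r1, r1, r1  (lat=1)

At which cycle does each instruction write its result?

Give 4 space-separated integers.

I0 add r4: issue@1 deps=(None,None) exec_start@1 write@2
I1 add r3: issue@2 deps=(None,None) exec_start@2 write@3
I2 add r3: issue@3 deps=(1,None) exec_start@3 write@5
I3 add r1: issue@4 deps=(None,None) exec_start@4 write@5

Answer: 2 3 5 5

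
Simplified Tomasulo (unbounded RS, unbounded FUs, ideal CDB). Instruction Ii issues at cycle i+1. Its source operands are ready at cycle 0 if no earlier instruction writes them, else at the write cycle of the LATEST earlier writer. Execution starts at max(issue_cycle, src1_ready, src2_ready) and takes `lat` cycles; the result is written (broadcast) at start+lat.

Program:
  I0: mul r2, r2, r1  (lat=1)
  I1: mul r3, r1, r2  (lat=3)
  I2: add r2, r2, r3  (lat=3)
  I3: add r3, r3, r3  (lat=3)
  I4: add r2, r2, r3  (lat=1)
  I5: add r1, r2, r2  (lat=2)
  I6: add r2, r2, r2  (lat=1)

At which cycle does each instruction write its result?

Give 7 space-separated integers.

Answer: 2 5 8 8 9 11 10

Derivation:
I0 mul r2: issue@1 deps=(None,None) exec_start@1 write@2
I1 mul r3: issue@2 deps=(None,0) exec_start@2 write@5
I2 add r2: issue@3 deps=(0,1) exec_start@5 write@8
I3 add r3: issue@4 deps=(1,1) exec_start@5 write@8
I4 add r2: issue@5 deps=(2,3) exec_start@8 write@9
I5 add r1: issue@6 deps=(4,4) exec_start@9 write@11
I6 add r2: issue@7 deps=(4,4) exec_start@9 write@10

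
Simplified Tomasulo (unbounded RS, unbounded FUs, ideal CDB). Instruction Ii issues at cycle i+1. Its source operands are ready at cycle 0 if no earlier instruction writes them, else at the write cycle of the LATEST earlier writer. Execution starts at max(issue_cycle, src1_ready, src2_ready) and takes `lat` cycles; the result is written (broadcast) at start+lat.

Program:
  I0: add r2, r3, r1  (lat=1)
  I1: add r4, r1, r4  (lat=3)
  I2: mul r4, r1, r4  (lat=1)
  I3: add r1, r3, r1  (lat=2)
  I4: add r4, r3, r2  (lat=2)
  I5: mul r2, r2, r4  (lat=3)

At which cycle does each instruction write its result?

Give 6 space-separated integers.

I0 add r2: issue@1 deps=(None,None) exec_start@1 write@2
I1 add r4: issue@2 deps=(None,None) exec_start@2 write@5
I2 mul r4: issue@3 deps=(None,1) exec_start@5 write@6
I3 add r1: issue@4 deps=(None,None) exec_start@4 write@6
I4 add r4: issue@5 deps=(None,0) exec_start@5 write@7
I5 mul r2: issue@6 deps=(0,4) exec_start@7 write@10

Answer: 2 5 6 6 7 10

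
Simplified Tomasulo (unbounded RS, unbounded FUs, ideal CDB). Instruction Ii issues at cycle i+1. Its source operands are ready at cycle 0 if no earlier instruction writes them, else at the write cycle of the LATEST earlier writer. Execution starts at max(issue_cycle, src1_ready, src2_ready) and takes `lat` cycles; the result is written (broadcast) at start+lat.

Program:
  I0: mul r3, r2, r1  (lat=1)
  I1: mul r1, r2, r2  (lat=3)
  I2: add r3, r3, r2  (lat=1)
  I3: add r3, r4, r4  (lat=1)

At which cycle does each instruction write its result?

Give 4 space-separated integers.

I0 mul r3: issue@1 deps=(None,None) exec_start@1 write@2
I1 mul r1: issue@2 deps=(None,None) exec_start@2 write@5
I2 add r3: issue@3 deps=(0,None) exec_start@3 write@4
I3 add r3: issue@4 deps=(None,None) exec_start@4 write@5

Answer: 2 5 4 5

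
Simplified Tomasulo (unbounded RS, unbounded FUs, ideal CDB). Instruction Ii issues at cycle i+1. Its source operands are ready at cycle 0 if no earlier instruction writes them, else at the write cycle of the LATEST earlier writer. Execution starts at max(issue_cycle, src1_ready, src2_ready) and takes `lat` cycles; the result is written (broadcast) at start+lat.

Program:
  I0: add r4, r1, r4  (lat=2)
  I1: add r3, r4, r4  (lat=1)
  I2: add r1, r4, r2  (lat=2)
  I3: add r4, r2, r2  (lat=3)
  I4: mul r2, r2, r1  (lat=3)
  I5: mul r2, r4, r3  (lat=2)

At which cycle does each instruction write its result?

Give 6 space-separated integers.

Answer: 3 4 5 7 8 9

Derivation:
I0 add r4: issue@1 deps=(None,None) exec_start@1 write@3
I1 add r3: issue@2 deps=(0,0) exec_start@3 write@4
I2 add r1: issue@3 deps=(0,None) exec_start@3 write@5
I3 add r4: issue@4 deps=(None,None) exec_start@4 write@7
I4 mul r2: issue@5 deps=(None,2) exec_start@5 write@8
I5 mul r2: issue@6 deps=(3,1) exec_start@7 write@9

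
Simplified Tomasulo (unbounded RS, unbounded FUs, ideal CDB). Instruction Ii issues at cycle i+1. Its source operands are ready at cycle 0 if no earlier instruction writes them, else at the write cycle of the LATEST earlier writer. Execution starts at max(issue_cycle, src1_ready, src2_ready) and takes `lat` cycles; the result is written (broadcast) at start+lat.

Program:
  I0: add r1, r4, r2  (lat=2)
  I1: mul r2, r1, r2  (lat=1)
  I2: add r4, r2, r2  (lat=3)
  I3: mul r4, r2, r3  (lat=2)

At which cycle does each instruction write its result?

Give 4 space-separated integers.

I0 add r1: issue@1 deps=(None,None) exec_start@1 write@3
I1 mul r2: issue@2 deps=(0,None) exec_start@3 write@4
I2 add r4: issue@3 deps=(1,1) exec_start@4 write@7
I3 mul r4: issue@4 deps=(1,None) exec_start@4 write@6

Answer: 3 4 7 6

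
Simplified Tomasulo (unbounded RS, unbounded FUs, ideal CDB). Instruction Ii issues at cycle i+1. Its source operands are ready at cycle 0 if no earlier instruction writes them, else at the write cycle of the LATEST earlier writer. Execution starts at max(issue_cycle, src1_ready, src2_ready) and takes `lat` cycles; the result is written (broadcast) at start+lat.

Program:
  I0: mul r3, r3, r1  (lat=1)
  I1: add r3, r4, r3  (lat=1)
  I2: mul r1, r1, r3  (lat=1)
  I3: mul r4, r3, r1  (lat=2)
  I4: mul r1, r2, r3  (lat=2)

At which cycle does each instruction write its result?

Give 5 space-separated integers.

I0 mul r3: issue@1 deps=(None,None) exec_start@1 write@2
I1 add r3: issue@2 deps=(None,0) exec_start@2 write@3
I2 mul r1: issue@3 deps=(None,1) exec_start@3 write@4
I3 mul r4: issue@4 deps=(1,2) exec_start@4 write@6
I4 mul r1: issue@5 deps=(None,1) exec_start@5 write@7

Answer: 2 3 4 6 7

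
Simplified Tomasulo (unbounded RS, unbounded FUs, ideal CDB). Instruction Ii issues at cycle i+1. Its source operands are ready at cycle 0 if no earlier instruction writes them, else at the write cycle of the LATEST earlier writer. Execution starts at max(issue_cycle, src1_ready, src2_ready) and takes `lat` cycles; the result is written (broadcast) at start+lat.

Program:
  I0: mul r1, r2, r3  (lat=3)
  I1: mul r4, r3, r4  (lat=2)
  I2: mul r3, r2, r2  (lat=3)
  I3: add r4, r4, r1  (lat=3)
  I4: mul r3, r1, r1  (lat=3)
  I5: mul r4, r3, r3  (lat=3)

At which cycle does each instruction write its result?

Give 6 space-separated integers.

Answer: 4 4 6 7 8 11

Derivation:
I0 mul r1: issue@1 deps=(None,None) exec_start@1 write@4
I1 mul r4: issue@2 deps=(None,None) exec_start@2 write@4
I2 mul r3: issue@3 deps=(None,None) exec_start@3 write@6
I3 add r4: issue@4 deps=(1,0) exec_start@4 write@7
I4 mul r3: issue@5 deps=(0,0) exec_start@5 write@8
I5 mul r4: issue@6 deps=(4,4) exec_start@8 write@11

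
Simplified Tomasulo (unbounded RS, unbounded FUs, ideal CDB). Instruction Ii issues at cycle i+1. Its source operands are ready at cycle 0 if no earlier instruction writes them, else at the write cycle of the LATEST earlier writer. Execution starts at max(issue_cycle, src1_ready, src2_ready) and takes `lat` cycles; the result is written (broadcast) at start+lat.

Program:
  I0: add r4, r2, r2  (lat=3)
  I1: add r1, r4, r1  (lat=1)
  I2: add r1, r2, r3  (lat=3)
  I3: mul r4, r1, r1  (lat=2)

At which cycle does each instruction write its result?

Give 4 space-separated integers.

I0 add r4: issue@1 deps=(None,None) exec_start@1 write@4
I1 add r1: issue@2 deps=(0,None) exec_start@4 write@5
I2 add r1: issue@3 deps=(None,None) exec_start@3 write@6
I3 mul r4: issue@4 deps=(2,2) exec_start@6 write@8

Answer: 4 5 6 8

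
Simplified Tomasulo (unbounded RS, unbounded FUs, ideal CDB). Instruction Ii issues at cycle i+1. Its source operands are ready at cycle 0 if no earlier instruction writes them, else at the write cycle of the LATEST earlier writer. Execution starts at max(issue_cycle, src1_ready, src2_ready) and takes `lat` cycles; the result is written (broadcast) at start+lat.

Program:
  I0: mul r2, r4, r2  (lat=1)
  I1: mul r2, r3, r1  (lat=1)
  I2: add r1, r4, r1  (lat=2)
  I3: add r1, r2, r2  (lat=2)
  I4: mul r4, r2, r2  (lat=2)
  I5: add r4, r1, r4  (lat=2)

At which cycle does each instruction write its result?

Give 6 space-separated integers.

Answer: 2 3 5 6 7 9

Derivation:
I0 mul r2: issue@1 deps=(None,None) exec_start@1 write@2
I1 mul r2: issue@2 deps=(None,None) exec_start@2 write@3
I2 add r1: issue@3 deps=(None,None) exec_start@3 write@5
I3 add r1: issue@4 deps=(1,1) exec_start@4 write@6
I4 mul r4: issue@5 deps=(1,1) exec_start@5 write@7
I5 add r4: issue@6 deps=(3,4) exec_start@7 write@9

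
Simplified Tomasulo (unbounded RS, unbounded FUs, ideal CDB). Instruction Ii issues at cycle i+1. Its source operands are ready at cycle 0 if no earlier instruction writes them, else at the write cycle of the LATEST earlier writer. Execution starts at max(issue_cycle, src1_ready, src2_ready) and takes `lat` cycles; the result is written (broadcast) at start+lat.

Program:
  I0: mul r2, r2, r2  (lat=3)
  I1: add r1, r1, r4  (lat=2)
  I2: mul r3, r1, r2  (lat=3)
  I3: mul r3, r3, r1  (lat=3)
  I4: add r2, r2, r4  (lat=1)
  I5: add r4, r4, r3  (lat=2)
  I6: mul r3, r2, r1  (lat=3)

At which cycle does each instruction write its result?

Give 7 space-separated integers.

Answer: 4 4 7 10 6 12 10

Derivation:
I0 mul r2: issue@1 deps=(None,None) exec_start@1 write@4
I1 add r1: issue@2 deps=(None,None) exec_start@2 write@4
I2 mul r3: issue@3 deps=(1,0) exec_start@4 write@7
I3 mul r3: issue@4 deps=(2,1) exec_start@7 write@10
I4 add r2: issue@5 deps=(0,None) exec_start@5 write@6
I5 add r4: issue@6 deps=(None,3) exec_start@10 write@12
I6 mul r3: issue@7 deps=(4,1) exec_start@7 write@10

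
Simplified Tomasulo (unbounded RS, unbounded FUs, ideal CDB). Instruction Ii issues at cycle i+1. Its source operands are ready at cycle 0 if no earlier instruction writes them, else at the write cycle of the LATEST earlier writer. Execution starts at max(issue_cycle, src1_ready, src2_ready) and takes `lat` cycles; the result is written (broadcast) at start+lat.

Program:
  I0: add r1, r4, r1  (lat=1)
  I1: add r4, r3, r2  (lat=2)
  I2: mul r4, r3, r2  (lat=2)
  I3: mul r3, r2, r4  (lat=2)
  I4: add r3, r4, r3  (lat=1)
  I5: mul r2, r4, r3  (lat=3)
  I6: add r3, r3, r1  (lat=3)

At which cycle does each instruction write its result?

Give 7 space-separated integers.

Answer: 2 4 5 7 8 11 11

Derivation:
I0 add r1: issue@1 deps=(None,None) exec_start@1 write@2
I1 add r4: issue@2 deps=(None,None) exec_start@2 write@4
I2 mul r4: issue@3 deps=(None,None) exec_start@3 write@5
I3 mul r3: issue@4 deps=(None,2) exec_start@5 write@7
I4 add r3: issue@5 deps=(2,3) exec_start@7 write@8
I5 mul r2: issue@6 deps=(2,4) exec_start@8 write@11
I6 add r3: issue@7 deps=(4,0) exec_start@8 write@11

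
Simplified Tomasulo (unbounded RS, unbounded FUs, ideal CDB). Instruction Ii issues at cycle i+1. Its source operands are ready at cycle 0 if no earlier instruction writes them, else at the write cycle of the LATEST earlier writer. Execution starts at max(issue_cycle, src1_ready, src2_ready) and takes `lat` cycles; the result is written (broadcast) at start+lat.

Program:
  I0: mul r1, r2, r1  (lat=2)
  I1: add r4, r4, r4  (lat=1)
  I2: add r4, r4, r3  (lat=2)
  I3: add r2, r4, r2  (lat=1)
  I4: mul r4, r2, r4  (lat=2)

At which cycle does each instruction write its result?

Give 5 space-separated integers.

Answer: 3 3 5 6 8

Derivation:
I0 mul r1: issue@1 deps=(None,None) exec_start@1 write@3
I1 add r4: issue@2 deps=(None,None) exec_start@2 write@3
I2 add r4: issue@3 deps=(1,None) exec_start@3 write@5
I3 add r2: issue@4 deps=(2,None) exec_start@5 write@6
I4 mul r4: issue@5 deps=(3,2) exec_start@6 write@8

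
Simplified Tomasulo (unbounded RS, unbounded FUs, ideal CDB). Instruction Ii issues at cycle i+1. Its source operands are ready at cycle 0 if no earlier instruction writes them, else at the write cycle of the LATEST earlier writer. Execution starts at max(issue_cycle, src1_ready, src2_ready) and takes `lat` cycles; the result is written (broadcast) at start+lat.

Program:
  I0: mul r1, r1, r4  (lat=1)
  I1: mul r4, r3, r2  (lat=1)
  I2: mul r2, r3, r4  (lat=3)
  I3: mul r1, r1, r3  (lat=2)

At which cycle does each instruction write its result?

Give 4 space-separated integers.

I0 mul r1: issue@1 deps=(None,None) exec_start@1 write@2
I1 mul r4: issue@2 deps=(None,None) exec_start@2 write@3
I2 mul r2: issue@3 deps=(None,1) exec_start@3 write@6
I3 mul r1: issue@4 deps=(0,None) exec_start@4 write@6

Answer: 2 3 6 6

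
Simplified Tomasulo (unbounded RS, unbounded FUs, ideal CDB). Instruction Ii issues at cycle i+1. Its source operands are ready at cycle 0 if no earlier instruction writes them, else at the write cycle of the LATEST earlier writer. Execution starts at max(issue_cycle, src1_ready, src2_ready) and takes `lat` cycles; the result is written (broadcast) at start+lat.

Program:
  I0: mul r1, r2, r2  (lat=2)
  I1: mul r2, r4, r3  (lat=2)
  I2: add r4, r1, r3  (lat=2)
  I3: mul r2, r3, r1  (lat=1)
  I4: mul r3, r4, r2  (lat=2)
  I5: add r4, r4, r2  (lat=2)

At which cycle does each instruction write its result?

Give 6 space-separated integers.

Answer: 3 4 5 5 7 8

Derivation:
I0 mul r1: issue@1 deps=(None,None) exec_start@1 write@3
I1 mul r2: issue@2 deps=(None,None) exec_start@2 write@4
I2 add r4: issue@3 deps=(0,None) exec_start@3 write@5
I3 mul r2: issue@4 deps=(None,0) exec_start@4 write@5
I4 mul r3: issue@5 deps=(2,3) exec_start@5 write@7
I5 add r4: issue@6 deps=(2,3) exec_start@6 write@8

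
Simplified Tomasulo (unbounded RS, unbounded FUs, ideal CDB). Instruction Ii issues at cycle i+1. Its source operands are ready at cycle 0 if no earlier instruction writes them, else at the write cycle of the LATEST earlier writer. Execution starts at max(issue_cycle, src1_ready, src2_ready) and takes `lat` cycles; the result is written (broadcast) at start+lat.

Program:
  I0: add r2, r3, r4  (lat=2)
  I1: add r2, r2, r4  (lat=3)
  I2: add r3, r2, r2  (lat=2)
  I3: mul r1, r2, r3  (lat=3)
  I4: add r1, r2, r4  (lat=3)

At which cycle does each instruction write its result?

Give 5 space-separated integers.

Answer: 3 6 8 11 9

Derivation:
I0 add r2: issue@1 deps=(None,None) exec_start@1 write@3
I1 add r2: issue@2 deps=(0,None) exec_start@3 write@6
I2 add r3: issue@3 deps=(1,1) exec_start@6 write@8
I3 mul r1: issue@4 deps=(1,2) exec_start@8 write@11
I4 add r1: issue@5 deps=(1,None) exec_start@6 write@9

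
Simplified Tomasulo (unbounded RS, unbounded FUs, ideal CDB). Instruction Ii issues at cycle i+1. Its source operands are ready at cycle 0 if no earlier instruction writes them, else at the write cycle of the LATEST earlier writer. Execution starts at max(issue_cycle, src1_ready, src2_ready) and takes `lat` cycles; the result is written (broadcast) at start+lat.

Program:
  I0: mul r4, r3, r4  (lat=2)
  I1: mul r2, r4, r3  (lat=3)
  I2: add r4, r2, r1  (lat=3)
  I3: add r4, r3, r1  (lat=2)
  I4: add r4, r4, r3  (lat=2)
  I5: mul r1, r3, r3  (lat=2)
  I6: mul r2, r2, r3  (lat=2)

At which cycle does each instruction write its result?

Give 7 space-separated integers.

I0 mul r4: issue@1 deps=(None,None) exec_start@1 write@3
I1 mul r2: issue@2 deps=(0,None) exec_start@3 write@6
I2 add r4: issue@3 deps=(1,None) exec_start@6 write@9
I3 add r4: issue@4 deps=(None,None) exec_start@4 write@6
I4 add r4: issue@5 deps=(3,None) exec_start@6 write@8
I5 mul r1: issue@6 deps=(None,None) exec_start@6 write@8
I6 mul r2: issue@7 deps=(1,None) exec_start@7 write@9

Answer: 3 6 9 6 8 8 9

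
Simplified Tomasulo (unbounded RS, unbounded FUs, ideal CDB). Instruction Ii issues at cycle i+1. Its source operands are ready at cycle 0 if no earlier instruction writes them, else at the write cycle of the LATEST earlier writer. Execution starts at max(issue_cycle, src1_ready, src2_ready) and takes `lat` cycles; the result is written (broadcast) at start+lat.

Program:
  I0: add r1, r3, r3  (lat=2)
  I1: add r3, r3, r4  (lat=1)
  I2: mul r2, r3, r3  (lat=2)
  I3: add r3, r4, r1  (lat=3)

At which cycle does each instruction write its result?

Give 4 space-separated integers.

I0 add r1: issue@1 deps=(None,None) exec_start@1 write@3
I1 add r3: issue@2 deps=(None,None) exec_start@2 write@3
I2 mul r2: issue@3 deps=(1,1) exec_start@3 write@5
I3 add r3: issue@4 deps=(None,0) exec_start@4 write@7

Answer: 3 3 5 7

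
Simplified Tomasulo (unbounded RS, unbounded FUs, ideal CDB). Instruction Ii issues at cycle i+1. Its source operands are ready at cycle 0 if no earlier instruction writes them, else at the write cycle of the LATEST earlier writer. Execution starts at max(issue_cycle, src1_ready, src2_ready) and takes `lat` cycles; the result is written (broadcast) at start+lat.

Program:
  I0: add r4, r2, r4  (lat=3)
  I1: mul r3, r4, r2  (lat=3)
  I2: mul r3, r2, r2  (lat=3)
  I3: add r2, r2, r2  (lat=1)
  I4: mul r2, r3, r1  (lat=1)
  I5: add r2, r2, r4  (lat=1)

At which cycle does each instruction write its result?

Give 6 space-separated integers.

Answer: 4 7 6 5 7 8

Derivation:
I0 add r4: issue@1 deps=(None,None) exec_start@1 write@4
I1 mul r3: issue@2 deps=(0,None) exec_start@4 write@7
I2 mul r3: issue@3 deps=(None,None) exec_start@3 write@6
I3 add r2: issue@4 deps=(None,None) exec_start@4 write@5
I4 mul r2: issue@5 deps=(2,None) exec_start@6 write@7
I5 add r2: issue@6 deps=(4,0) exec_start@7 write@8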